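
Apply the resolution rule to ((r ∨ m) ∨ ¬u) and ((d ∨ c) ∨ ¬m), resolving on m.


The clauses contain complementary literals m and ¬m.
Resolution eliminates this pair and disjoins the remaining literals (merging duplicates).

(((r ∨ ¬u) ∨ c) ∨ d)


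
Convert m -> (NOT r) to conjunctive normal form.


Step 1: Rewrite m → (¬r) as ¬m ∨ (¬r).

(NOT m) OR (NOT r)


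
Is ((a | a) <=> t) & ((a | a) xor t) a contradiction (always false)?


Truth table over {a, t}:
a | t | φ
---------
False | False | False
True | False | False
False | True | False
True | True | False
Every row is false.

Yes, it is a contradiction.


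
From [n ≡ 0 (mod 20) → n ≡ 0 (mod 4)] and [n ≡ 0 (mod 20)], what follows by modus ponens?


Modus ponens: from (P → Q) and P, infer Q.
P = 'n ≡ 0 (mod 20)' is asserted, and P → Q holds, so Q follows.

n ≡ 0 (mod 4).


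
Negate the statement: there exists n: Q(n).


¬(for all x: φ) = there exists x: ¬φ, and ¬(there exists x: φ) = for all x: ¬φ.
Apply to the existential statement.

for all n: NOT(Q(n))


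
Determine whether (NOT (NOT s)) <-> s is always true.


Build the truth table over {s}:
s | φ
-----
F | T
T | T
Every row evaluates to true.

Yes, it is a tautology.


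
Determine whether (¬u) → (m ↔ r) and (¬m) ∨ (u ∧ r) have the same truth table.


Compare truth tables:
m | r | u | φ | ψ
-----------------
F | F | F | T | T
T | F | F | F | F
F | T | F | F | T
T | T | F | T | F
F | F | T | T | T
T | F | T | T | F
F | T | T | T | T
T | T | T | T | T
They differ at row 3 (m=F, r=T, u=F): φ=F but ψ=T.

No, they are not logically equivalent.


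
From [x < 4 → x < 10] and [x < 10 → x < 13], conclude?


Hypothetical syllogism: from (P → Q) and (Q → R), infer (P → R).
Chain the two implications through the shared middle term 'x < 10'.

x < 4 → x < 13


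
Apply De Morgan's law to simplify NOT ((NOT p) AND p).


De Morgan: the negation of a conjunction is the disjunction of the negations.
Distribute NOT across AND, flipping it to OR, and negate each literal.

p OR (NOT p)


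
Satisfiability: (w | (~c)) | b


Search for a satisfying assignment over {b, c, w}.
Try b=False, c=False, w=False: the formula evaluates to True.
A satisfying assignment exists.

Satisfiable.


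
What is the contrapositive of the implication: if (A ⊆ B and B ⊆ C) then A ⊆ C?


The contrapositive of (P → Q) is (¬Q → ¬P); it is logically equivalent to the original.
Here P = '(A ⊆ B and B ⊆ C)' and Q = 'A ⊆ C'.

If not (A ⊆ C), then not ((A ⊆ B and B ⊆ C)).


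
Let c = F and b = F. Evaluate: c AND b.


Conjunction is true only when both operands are true.
Substitute: c=F, b=F.
F AND F evaluates to F.

F


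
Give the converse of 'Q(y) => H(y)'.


The converse of (P → Q) is (Q → P). It is not in general equivalent to the original.
Here P = 'Q(y)' and Q = 'H(y)'.

If H(y), then Q(y).


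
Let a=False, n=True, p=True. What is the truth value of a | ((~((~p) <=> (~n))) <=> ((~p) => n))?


Substitute a=False, n=True, p=True:
~p = False
~n = False
(~p) <=> (~n) = False <=> False = True
~((~p) <=> (~n)) = False
~p = False
(~p) => n = False => True = True
(~((~p) <=> (~n))) <=> ((~p) => n) = False <=> True = False
a | ((~((~p) <=> (~n))) <=> ((~p) => n)) = False | False = False

False


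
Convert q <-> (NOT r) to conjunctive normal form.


Step 1: Rewrite q ↔ (¬r) as (q → (¬r)) ∧ ((¬r) → q).
Step 2: Rewrite each implication as a disjunction.
Step 3: Eliminate any double negations (¬¬X = X).

((NOT q) OR (NOT r)) AND (r OR q)


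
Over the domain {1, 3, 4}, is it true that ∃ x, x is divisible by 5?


Evaluate the predicate on each element: 1:F, 3:F, 4:F.
No element satisfies the predicate.

F


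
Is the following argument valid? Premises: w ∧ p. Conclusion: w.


This matches the form of conjunction elimination: the conclusion follows in every model of the premises.

Valid.


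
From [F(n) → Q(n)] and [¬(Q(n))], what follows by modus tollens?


Modus tollens: from (P → Q) and ¬Q, infer ¬P.
Q = 'Q(n)' is denied; since P → Q, P must also fail.

Not (F(n)).


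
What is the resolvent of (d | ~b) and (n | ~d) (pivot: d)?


The clauses contain complementary literals d and ~d.
Resolution eliminates this pair and disjoins the remaining literals (merging duplicates).

(~b | n)


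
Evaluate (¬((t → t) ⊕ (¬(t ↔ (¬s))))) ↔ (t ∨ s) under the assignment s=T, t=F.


Substitute s=T, t=F:
t → t = F → F = T
¬s = F
t ↔ (¬s) = F ↔ F = T
¬(t ↔ (¬s)) = F
(t → t) ⊕ (¬(t ↔ (¬s))) = T ⊕ F = T
¬((t → t) ⊕ (¬(t ↔ (¬s)))) = F
t ∨ s = F ∨ T = T
(¬((t → t) ⊕ (¬(t ↔ (¬s))))) ↔ (t ∨ s) = F ↔ T = F

F


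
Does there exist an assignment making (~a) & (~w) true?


Search for a satisfying assignment over {a, w}.
Try a=False, w=False: the formula evaluates to True.
A satisfying assignment exists.

Satisfiable.


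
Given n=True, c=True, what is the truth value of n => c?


Implication is false only when antecedent is true and consequent is false.
Substitute: n=True, c=True.
True => True evaluates to True.

True


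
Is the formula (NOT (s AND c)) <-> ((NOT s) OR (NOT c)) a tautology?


Build the truth table over {c, s}:
c | s | φ
---------
F | F | T
T | F | T
F | T | T
T | T | T
Every row evaluates to true.

Yes, it is a tautology.


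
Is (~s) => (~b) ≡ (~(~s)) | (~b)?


Compare truth tables:
b | s | φ | ψ
-------------
False | False | True | True
True | False | False | False
False | True | True | True
True | True | True | True
The columns φ and ψ agree on every row.

Yes, they are logically equivalent.


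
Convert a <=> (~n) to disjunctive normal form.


Step 1: a ↔ (¬n) is true exactly when both agree: (a ∧ (¬n)) ∨ (¬a ∧ ¬(¬n)).
Step 2: Eliminate any double negations (¬¬X = X).

(a & (~n)) | ((~a) & n)


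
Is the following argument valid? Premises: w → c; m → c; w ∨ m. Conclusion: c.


This matches the form of proof by cases: the conclusion follows in every model of the premises.

Valid.


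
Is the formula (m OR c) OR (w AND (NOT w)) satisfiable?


Search for a satisfying assignment over {c, m, w}.
Try c=T, m=F, w=F: the formula evaluates to T.
A satisfying assignment exists.

Satisfiable.


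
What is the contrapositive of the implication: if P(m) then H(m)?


The contrapositive of (P → Q) is (¬Q → ¬P); it is logically equivalent to the original.
Here P = 'P(m)' and Q = 'H(m)'.

If not (H(m)), then not (P(m)).


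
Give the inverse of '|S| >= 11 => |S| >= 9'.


The inverse of (P → Q) is (¬P → ¬Q). It is equivalent to the converse, not to the original.
Here P = '|S| >= 11' and Q = '|S| >= 9'.

If not (|S| >= 11), then not (|S| >= 9).


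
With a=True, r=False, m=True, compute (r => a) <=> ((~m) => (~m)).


Substitute a=True, r=False, m=True:
r => a = False => True = True
~m = False
~m = False
(~m) => (~m) = False => False = True
(r => a) <=> ((~m) => (~m)) = True <=> True = True

True


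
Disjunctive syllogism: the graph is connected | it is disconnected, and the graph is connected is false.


Disjunctive syllogism: from (P ∨ Q) and ¬P, infer Q.
One disjunct, 'the graph is connected', is ruled out; the other must hold.

it is disconnected


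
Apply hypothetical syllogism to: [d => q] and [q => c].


Hypothetical syllogism: from (P → Q) and (Q → R), infer (P → R).
Chain the two implications through the shared middle term 'q'.

d => c


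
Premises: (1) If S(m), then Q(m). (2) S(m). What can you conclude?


Modus ponens: from (P → Q) and P, infer Q.
P = 'S(m)' is asserted, and P → Q holds, so Q follows.

Q(m).


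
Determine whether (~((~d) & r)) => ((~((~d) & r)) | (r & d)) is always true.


Build the truth table over {d, r}:
d | r | φ
---------
False | False | True
True | False | True
False | True | True
True | True | True
Every row evaluates to true.

Yes, it is a tautology.


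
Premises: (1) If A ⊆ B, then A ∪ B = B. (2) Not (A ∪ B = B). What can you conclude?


Modus tollens: from (P → Q) and ¬Q, infer ¬P.
Q = 'A ∪ B = B' is denied; since P → Q, P must also fail.

Not (A ⊆ B).


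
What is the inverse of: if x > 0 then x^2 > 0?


The inverse of (P → Q) is (¬P → ¬Q). It is equivalent to the converse, not to the original.
Here P = 'x > 0' and Q = 'x^2 > 0'.

If not (x > 0), then not (x^2 > 0).


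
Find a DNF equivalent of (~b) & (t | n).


Step 1: Distribute ∧ over ∨: (¬b) ∧ (t ∨ n) = ((¬b) ∧ t) ∨ ((¬b) ∧ n).

((~b) & t) | ((~b) & n)


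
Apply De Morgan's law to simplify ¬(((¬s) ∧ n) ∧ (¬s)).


De Morgan: the negation of a conjunction is the disjunction of the negations.
Distribute ¬ across ∧, flipping it to ∨, and negate each literal.

(s ∨ (¬n)) ∨ s


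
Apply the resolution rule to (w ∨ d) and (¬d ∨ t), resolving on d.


The clauses contain complementary literals d and ¬d.
Resolution eliminates this pair and disjoins the remaining literals (merging duplicates).

(w ∨ t)


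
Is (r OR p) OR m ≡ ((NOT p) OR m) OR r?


Compare truth tables:
m | p | r | φ | ψ
-----------------
F | F | F | F | T
T | F | F | T | T
F | T | F | T | F
T | T | F | T | T
F | F | T | T | T
T | F | T | T | T
F | T | T | T | T
T | T | T | T | T
They differ at row 1 (m=F, p=F, r=F): φ=F but ψ=T.

No, they are not logically equivalent.


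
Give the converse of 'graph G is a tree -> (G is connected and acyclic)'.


The converse of (P → Q) is (Q → P). It is not in general equivalent to the original.
Here P = 'graph G is a tree' and Q = '(G is connected and acyclic)'.

If (G is connected and acyclic), then graph G is a tree.


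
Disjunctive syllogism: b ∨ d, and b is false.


Disjunctive syllogism: from (P ∨ Q) and ¬P, infer Q.
One disjunct, 'b', is ruled out; the other must hold.

d


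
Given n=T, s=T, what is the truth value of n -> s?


Implication is false only when antecedent is true and consequent is false.
Substitute: n=T, s=T.
T -> T evaluates to T.

T


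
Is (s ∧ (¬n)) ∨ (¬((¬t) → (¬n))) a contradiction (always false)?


Truth table over {n, s, t}:
n | s | t | φ
-------------
F | F | F | F
T | F | F | T
F | T | F | T
T | T | F | T
F | F | T | F
T | F | T | F
F | T | T | T
T | T | T | F
Satisfying assignment at row 2: n=T, s=F, t=F gives T.

No, it is not a contradiction.


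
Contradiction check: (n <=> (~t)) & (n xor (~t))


Truth table over {n, t}:
n | t | φ
---------
False | False | False
True | False | False
False | True | False
True | True | False
Every row is false.

Yes, it is a contradiction.


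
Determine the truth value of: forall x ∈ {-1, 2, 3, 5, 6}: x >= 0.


Evaluate the predicate on each element: -1:False, 2:True, 3:True, 5:True, 6:True.
Counterexample x = -1 fails the predicate.

False


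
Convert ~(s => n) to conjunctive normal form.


Step 1: Rewrite s → n as ¬s ∨ n.
Step 2: Negate: ¬(¬s ∨ n) = s ∧ ¬n (De Morgan + double negation).

s & (~n)


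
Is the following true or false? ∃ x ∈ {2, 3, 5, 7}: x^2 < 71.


Evaluate the predicate on each element: 2:T, 3:T, 5:T, 7:T.
Witness x = 2 satisfies the predicate.

T


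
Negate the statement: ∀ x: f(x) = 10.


¬(∀ x: φ) = ∃ x: ¬φ, and ¬(∃ x: φ) = ∀ x: ¬φ.
Apply to the universal statement.

∃ x: ¬(f(x) = 10)


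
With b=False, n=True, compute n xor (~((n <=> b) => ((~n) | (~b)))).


Substitute b=False, n=True:
n <=> b = True <=> False = False
~n = False
~b = True
(~n) | (~b) = False | True = True
(n <=> b) => ((~n) | (~b)) = False => True = True
~((n <=> b) => ((~n) | (~b))) = False
n xor (~((n <=> b) => ((~n) | (~b)))) = True xor False = True

True


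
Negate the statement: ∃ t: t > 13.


¬(∀ x: φ) = ∃ x: ¬φ, and ¬(∃ x: φ) = ∀ x: ¬φ.
Apply to the existential statement.

∀ t: ¬(t > 13)


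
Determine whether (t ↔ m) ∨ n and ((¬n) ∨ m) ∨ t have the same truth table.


Compare truth tables:
m | n | t | φ | ψ
-----------------
F | F | F | T | T
T | F | F | F | T
F | T | F | T | F
T | T | F | T | T
F | F | T | F | T
T | F | T | T | T
F | T | T | T | T
T | T | T | T | T
They differ at row 2 (m=T, n=F, t=F): φ=F but ψ=T.

No, they are not logically equivalent.


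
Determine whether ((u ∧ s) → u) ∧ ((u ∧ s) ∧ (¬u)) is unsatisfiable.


Truth table over {s, u}:
s | u | φ
---------
F | F | F
T | F | F
F | T | F
T | T | F
Every row is false.

Yes, it is a contradiction.


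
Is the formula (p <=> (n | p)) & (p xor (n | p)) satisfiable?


Check all 4 assignments over {n, p}:
n | p | φ
---------
False | False | False
True | False | False
False | True | False
True | True | False
No assignment makes the formula true.

Unsatisfiable.


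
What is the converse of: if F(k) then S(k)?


The converse of (P → Q) is (Q → P). It is not in general equivalent to the original.
Here P = 'F(k)' and Q = 'S(k)'.

If S(k), then F(k).


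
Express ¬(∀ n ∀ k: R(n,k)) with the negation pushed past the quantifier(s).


Negation flips each quantifier (∀↔∃) and negates the inner predicate.
¬(∀ n ∀ k: φ) = ∃ n ∃ k: ¬φ.

∃ n ∃ k: ¬(R(n,k))


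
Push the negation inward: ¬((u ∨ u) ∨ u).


De Morgan: the negation of a disjunction is the conjunction of the negations.
Distribute ¬ across ∨, flipping it to ∧, and negate each literal.

((¬u) ∧ (¬u)) ∧ (¬u)


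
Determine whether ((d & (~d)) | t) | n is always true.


Build the truth table over {d, n, t}:
d | n | t | φ
-------------
False | False | False | False
True | False | False | False
False | True | False | True
True | True | False | True
False | False | True | True
True | False | True | True
False | True | True | True
True | True | True | True
Counterexample at row 1: with d=False, n=False, t=False, the formula is False.

No, it is not a tautology.


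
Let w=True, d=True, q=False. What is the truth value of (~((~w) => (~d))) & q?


Substitute w=True, d=True, q=False:
~w = False
~d = False
(~w) => (~d) = False => False = True
~((~w) => (~d)) = False
(~((~w) => (~d))) & q = False & False = False

False


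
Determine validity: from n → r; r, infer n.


This is affirming the consequent (fallacy). There exist truth assignments where the premises are all true but the conclusion is false.

Invalid.


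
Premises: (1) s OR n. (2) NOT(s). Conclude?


Disjunctive syllogism: from (P ∨ Q) and ¬P, infer Q.
One disjunct, 's', is ruled out; the other must hold.

n


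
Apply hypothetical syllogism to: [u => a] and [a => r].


Hypothetical syllogism: from (P → Q) and (Q → R), infer (P → R).
Chain the two implications through the shared middle term 'a'.

u => r


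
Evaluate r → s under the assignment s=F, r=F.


Substitute s=F, r=F:
r → s = F → F = T

T


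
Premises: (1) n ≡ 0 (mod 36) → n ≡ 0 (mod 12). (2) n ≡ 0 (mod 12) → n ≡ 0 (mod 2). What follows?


Hypothetical syllogism: from (P → Q) and (Q → R), infer (P → R).
Chain the two implications through the shared middle term 'n ≡ 0 (mod 12)'.

n ≡ 0 (mod 36) → n ≡ 0 (mod 2)


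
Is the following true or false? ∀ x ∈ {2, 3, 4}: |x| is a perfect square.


Evaluate the predicate on each element: 2:F, 3:F, 4:T.
Counterexample x = 2 fails the predicate.

F


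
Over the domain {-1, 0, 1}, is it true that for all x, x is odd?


Evaluate the predicate on each element: -1:T, 0:F, 1:T.
Counterexample x = 0 fails the predicate.

F


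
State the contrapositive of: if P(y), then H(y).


The contrapositive of (P → Q) is (¬Q → ¬P); it is logically equivalent to the original.
Here P = 'P(y)' and Q = 'H(y)'.

If not (H(y)), then not (P(y)).


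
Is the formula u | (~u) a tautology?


Build the truth table over {u}:
u | φ
-----
False | True
True | True
Every row evaluates to true.

Yes, it is a tautology.


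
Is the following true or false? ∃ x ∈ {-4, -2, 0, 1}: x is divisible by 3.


Evaluate the predicate on each element: -4:F, -2:F, 0:T, 1:F.
Witness x = 0 satisfies the predicate.

T


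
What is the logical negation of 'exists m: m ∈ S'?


¬(forall x: φ) = exists x: ¬φ, and ¬(exists x: φ) = forall x: ¬φ.
Apply to the existential statement.

forall m: ~(m ∈ S)


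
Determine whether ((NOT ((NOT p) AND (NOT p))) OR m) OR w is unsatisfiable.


Truth table over {m, p, w}:
m | p | w | φ
-------------
F | F | F | F
T | F | F | T
F | T | F | T
T | T | F | T
F | F | T | T
T | F | T | T
F | T | T | T
T | T | T | T
Satisfying assignment at row 2: m=T, p=F, w=F gives T.

No, it is not a contradiction.


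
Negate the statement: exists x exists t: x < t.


Negation flips each quantifier (∀↔∃) and negates the inner predicate.
¬(exists x exists t: φ) = forall x forall t: ¬φ.

forall x forall t: ~(x < t)


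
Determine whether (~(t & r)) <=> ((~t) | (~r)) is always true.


Build the truth table over {r, t}:
r | t | φ
---------
False | False | True
True | False | True
False | True | True
True | True | True
Every row evaluates to true.

Yes, it is a tautology.


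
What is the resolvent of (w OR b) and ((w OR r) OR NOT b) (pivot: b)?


The clauses contain complementary literals b and NOTb.
Resolution eliminates this pair and disjoins the remaining literals (merging duplicates).

(w OR r)


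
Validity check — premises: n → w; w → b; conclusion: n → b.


This matches the form of hypothetical syllogism: the conclusion follows in every model of the premises.

Valid.


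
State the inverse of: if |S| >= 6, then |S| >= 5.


The inverse of (P → Q) is (¬P → ¬Q). It is equivalent to the converse, not to the original.
Here P = '|S| >= 6' and Q = '|S| >= 5'.

If not (|S| >= 6), then not (|S| >= 5).


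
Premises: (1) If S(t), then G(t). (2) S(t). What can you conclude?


Modus ponens: from (P → Q) and P, infer Q.
P = 'S(t)' is asserted, and P → Q holds, so Q follows.

G(t).


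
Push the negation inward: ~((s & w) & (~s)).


De Morgan: the negation of a conjunction is the disjunction of the negations.
Distribute ~ across &, flipping it to |, and negate each literal.

((~s) | (~w)) | s


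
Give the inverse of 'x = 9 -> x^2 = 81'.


The inverse of (P → Q) is (¬P → ¬Q). It is equivalent to the converse, not to the original.
Here P = 'x = 9' and Q = 'x^2 = 81'.

If not (x = 9), then not (x^2 = 81).


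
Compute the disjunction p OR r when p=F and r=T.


Disjunction is false only when both operands are false.
Substitute: p=F, r=T.
F OR T evaluates to T.

T


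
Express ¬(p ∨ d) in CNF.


Step 1: Apply De Morgan: ¬(p ∨ d) = ¬p ∧ ¬d.

(¬p) ∧ (¬d)


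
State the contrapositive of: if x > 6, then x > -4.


The contrapositive of (P → Q) is (¬Q → ¬P); it is logically equivalent to the original.
Here P = 'x > 6' and Q = 'x > -4'.

If not (x > -4), then not (x > 6).


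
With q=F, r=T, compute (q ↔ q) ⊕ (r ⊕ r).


Substitute q=F, r=T:
q ↔ q = F ↔ F = T
r ⊕ r = T ⊕ T = F
(q ↔ q) ⊕ (r ⊕ r) = T ⊕ F = T

T


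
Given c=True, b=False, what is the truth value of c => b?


Implication is false only when antecedent is true and consequent is false.
Substitute: c=True, b=False.
True => False evaluates to False.

False


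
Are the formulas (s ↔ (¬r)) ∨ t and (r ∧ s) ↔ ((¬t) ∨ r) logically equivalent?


Compare truth tables:
r | s | t | φ | ψ
-----------------
F | F | F | F | F
T | F | F | T | F
F | T | F | T | F
T | T | F | F | T
F | F | T | T | T
T | F | T | T | F
F | T | T | T | T
T | T | T | T | T
They differ at row 2 (r=T, s=F, t=F): φ=T but ψ=F.

No, they are not logically equivalent.


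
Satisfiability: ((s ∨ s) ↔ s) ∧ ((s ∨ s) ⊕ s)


Check all 2 assignments over {s}:
s | φ
-----
F | F
T | F
No assignment makes the formula true.

Unsatisfiable.


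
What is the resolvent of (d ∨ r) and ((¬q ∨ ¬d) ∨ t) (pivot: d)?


The clauses contain complementary literals d and ¬d.
Resolution eliminates this pair and disjoins the remaining literals (merging duplicates).

((r ∨ t) ∨ ¬q)


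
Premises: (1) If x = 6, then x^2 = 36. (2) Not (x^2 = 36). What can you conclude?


Modus tollens: from (P → Q) and ¬Q, infer ¬P.
Q = 'x^2 = 36' is denied; since P → Q, P must also fail.

Not (x = 6).


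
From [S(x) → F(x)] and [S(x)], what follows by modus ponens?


Modus ponens: from (P → Q) and P, infer Q.
P = 'S(x)' is asserted, and P → Q holds, so Q follows.

F(x).


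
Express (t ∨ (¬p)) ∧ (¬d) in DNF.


Step 1: Distribute ∧ over ∨: (t ∨ (¬p)) ∧ (¬d) = (t ∧ (¬d)) ∨ ((¬p) ∧ (¬d)).

(t ∧ (¬d)) ∨ ((¬p) ∧ (¬d))


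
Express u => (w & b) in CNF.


Step 1: Rewrite u → (w ∧ b) as ¬u ∨ (w ∧ b).
Step 2: Distribute ∨ over ∧.

((~u) | w) & ((~u) | b)


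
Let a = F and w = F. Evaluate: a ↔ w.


Biconditional is true when both operands have the same truth value.
Substitute: a=F, w=F.
F ↔ F evaluates to T.

T


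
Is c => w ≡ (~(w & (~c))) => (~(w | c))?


Compare truth tables:
c | w | φ | ψ
-------------
False | False | True | True
True | False | False | False
False | True | True | True
True | True | True | False
They differ at row 4 (c=True, w=True): φ=True but ψ=False.

No, they are not logically equivalent.


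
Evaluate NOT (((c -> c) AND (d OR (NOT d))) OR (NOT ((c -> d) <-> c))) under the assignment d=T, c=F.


Substitute d=T, c=F:
c -> c = F -> F = T
NOT d = F
d OR (NOT d) = T OR F = T
(c -> c) AND (d OR (NOT d)) = T AND T = T
c -> d = F -> T = T
(c -> d) <-> c = T <-> F = F
NOT ((c -> d) <-> c) = T
((c -> c) AND (d OR (NOT d))) OR (NOT ((c -> d) <-> c)) = T OR T = T
NOT (((c -> c) AND (d OR (NOT d))) OR (NOT ((c -> d) <-> c))) = F

F


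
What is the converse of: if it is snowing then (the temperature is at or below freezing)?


The converse of (P → Q) is (Q → P). It is not in general equivalent to the original.
Here P = 'it is snowing' and Q = '(the temperature is at or below freezing)'.

If (the temperature is at or below freezing), then it is snowing.


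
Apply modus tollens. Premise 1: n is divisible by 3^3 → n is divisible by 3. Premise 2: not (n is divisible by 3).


Modus tollens: from (P → Q) and ¬Q, infer ¬P.
Q = 'n is divisible by 3' is denied; since P → Q, P must also fail.

Not (n is divisible by 3^3).


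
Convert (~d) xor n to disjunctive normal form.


Step 1: (¬d) ⊕ n is true exactly when they disagree: ((¬d) ∧ ¬n) ∨ (¬(¬d) ∧ n).
Step 2: Eliminate any double negations (¬¬X = X).

((~d) & (~n)) | (d & n)


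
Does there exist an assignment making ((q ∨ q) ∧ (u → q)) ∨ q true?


Search for a satisfying assignment over {q, u}.
Try q=T, u=F: the formula evaluates to T.
A satisfying assignment exists.

Satisfiable.


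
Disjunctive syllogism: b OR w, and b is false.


Disjunctive syllogism: from (P ∨ Q) and ¬P, infer Q.
One disjunct, 'b', is ruled out; the other must hold.

w


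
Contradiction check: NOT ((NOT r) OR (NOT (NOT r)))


Truth table over {r}:
r | φ
-----
F | F
T | F
Every row is false.

Yes, it is a contradiction.


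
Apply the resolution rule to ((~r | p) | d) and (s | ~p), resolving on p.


The clauses contain complementary literals p and ~p.
Resolution eliminates this pair and disjoins the remaining literals (merging duplicates).

((d | ~r) | s)


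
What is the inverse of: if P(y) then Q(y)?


The inverse of (P → Q) is (¬P → ¬Q). It is equivalent to the converse, not to the original.
Here P = 'P(y)' and Q = 'Q(y)'.

If not (P(y)), then not (Q(y)).


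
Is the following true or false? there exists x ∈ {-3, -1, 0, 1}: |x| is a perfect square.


Evaluate the predicate on each element: -3:F, -1:T, 0:T, 1:T.
Witness x = -1 satisfies the predicate.

T


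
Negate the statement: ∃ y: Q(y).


¬(∀ x: φ) = ∃ x: ¬φ, and ¬(∃ x: φ) = ∀ x: ¬φ.
Apply to the existential statement.

∀ y: ¬(Q(y))


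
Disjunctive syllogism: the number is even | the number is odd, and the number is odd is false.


Disjunctive syllogism: from (P ∨ Q) and ¬P, infer Q.
One disjunct, 'the number is odd', is ruled out; the other must hold.

the number is even


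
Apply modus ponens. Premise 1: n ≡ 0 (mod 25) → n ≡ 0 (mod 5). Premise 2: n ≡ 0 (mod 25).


Modus ponens: from (P → Q) and P, infer Q.
P = 'n ≡ 0 (mod 25)' is asserted, and P → Q holds, so Q follows.

n ≡ 0 (mod 5).


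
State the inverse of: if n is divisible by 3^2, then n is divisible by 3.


The inverse of (P → Q) is (¬P → ¬Q). It is equivalent to the converse, not to the original.
Here P = 'n is divisible by 3^2' and Q = 'n is divisible by 3'.

If not (n is divisible by 3^2), then not (n is divisible by 3).


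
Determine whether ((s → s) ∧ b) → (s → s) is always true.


Build the truth table over {b, s}:
b | s | φ
---------
F | F | T
T | F | T
F | T | T
T | T | T
Every row evaluates to true.

Yes, it is a tautology.


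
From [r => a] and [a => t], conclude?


Hypothetical syllogism: from (P → Q) and (Q → R), infer (P → R).
Chain the two implications through the shared middle term 'a'.

r => t


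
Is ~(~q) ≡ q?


Compare truth tables:
q | φ | ψ
---------
False | False | False
True | True | True
The columns φ and ψ agree on every row.

Yes, they are logically equivalent.


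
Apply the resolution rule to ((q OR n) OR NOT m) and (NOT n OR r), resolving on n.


The clauses contain complementary literals n and NOTn.
Resolution eliminates this pair and disjoins the remaining literals (merging duplicates).

((NOT m OR q) OR r)


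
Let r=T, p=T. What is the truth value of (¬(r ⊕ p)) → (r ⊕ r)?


Substitute r=T, p=T:
r ⊕ p = T ⊕ T = F
¬(r ⊕ p) = T
r ⊕ r = T ⊕ T = F
(¬(r ⊕ p)) → (r ⊕ r) = T → F = F

F


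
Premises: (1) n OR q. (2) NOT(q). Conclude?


Disjunctive syllogism: from (P ∨ Q) and ¬P, infer Q.
One disjunct, 'q', is ruled out; the other must hold.

n


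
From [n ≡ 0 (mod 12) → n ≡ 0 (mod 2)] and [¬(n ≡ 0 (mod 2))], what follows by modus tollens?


Modus tollens: from (P → Q) and ¬Q, infer ¬P.
Q = 'n ≡ 0 (mod 2)' is denied; since P → Q, P must also fail.

Not (n ≡ 0 (mod 12)).


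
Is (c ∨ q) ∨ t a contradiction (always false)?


Truth table over {c, q, t}:
c | q | t | φ
-------------
F | F | F | F
T | F | F | T
F | T | F | T
T | T | F | T
F | F | T | T
T | F | T | T
F | T | T | T
T | T | T | T
Satisfying assignment at row 2: c=T, q=F, t=F gives T.

No, it is not a contradiction.


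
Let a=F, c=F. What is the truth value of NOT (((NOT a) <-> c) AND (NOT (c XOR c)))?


Substitute a=F, c=F:
NOT a = T
(NOT a) <-> c = T <-> F = F
c XOR c = F XOR F = F
NOT (c XOR c) = T
((NOT a) <-> c) AND (NOT (c XOR c)) = F AND T = F
NOT (((NOT a) <-> c) AND (NOT (c XOR c))) = T

T


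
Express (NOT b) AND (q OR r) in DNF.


Step 1: Distribute ∧ over ∨: (¬b) ∧ (q ∨ r) = ((¬b) ∧ q) ∨ ((¬b) ∧ r).

((NOT b) AND q) OR ((NOT b) AND r)


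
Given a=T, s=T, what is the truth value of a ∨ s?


Disjunction is false only when both operands are false.
Substitute: a=T, s=T.
T ∨ T evaluates to T.

T


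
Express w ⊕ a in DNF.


Step 1: w ⊕ a is true exactly when they disagree: (w ∧ ¬a) ∨ (¬w ∧ a).

(w ∧ (¬a)) ∨ ((¬w) ∧ a)


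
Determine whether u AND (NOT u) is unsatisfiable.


Truth table over {u}:
u | φ
-----
F | F
T | F
Every row is false.

Yes, it is a contradiction.


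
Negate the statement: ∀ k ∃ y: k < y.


Negation flips each quantifier (∀↔∃) and negates the inner predicate.
¬(∀ k ∃ y: φ) = ∃ k ∀ y: ¬φ.

∃ k ∀ y: ¬(k < y)


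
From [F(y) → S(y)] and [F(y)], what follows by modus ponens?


Modus ponens: from (P → Q) and P, infer Q.
P = 'F(y)' is asserted, and P → Q holds, so Q follows.

S(y).


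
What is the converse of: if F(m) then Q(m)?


The converse of (P → Q) is (Q → P). It is not in general equivalent to the original.
Here P = 'F(m)' and Q = 'Q(m)'.

If Q(m), then F(m).


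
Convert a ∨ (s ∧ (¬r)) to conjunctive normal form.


Step 1: Distribute ∨ over ∧: a ∨ (s ∧ (¬r)) = (a ∨ s) ∧ (a ∨ (¬r)).

(a ∨ s) ∧ (a ∨ (¬r))


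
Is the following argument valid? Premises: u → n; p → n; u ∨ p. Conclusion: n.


This matches the form of proof by cases: the conclusion follows in every model of the premises.

Valid.


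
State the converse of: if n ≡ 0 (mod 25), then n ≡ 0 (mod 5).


The converse of (P → Q) is (Q → P). It is not in general equivalent to the original.
Here P = 'n ≡ 0 (mod 25)' and Q = 'n ≡ 0 (mod 5)'.

If n ≡ 0 (mod 5), then n ≡ 0 (mod 25).


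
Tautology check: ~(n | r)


Build the truth table over {n, r}:
n | r | φ
---------
False | False | True
True | False | False
False | True | False
True | True | False
Counterexample at row 2: with n=True, r=False, the formula is False.

No, it is not a tautology.


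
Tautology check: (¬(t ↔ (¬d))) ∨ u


Build the truth table over {d, t, u}:
d | t | u | φ
-------------
F | F | F | T
T | F | F | F
F | T | F | F
T | T | F | T
F | F | T | T
T | F | T | T
F | T | T | T
T | T | T | T
Counterexample at row 2: with d=T, t=F, u=F, the formula is F.

No, it is not a tautology.


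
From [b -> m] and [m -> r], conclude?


Hypothetical syllogism: from (P → Q) and (Q → R), infer (P → R).
Chain the two implications through the shared middle term 'm'.

b -> r


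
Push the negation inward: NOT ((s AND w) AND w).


De Morgan: the negation of a conjunction is the disjunction of the negations.
Distribute NOT across AND, flipping it to OR, and negate each literal.

((NOT s) OR (NOT w)) OR (NOT w)


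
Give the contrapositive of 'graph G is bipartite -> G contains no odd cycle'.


The contrapositive of (P → Q) is (¬Q → ¬P); it is logically equivalent to the original.
Here P = 'graph G is bipartite' and Q = 'G contains no odd cycle'.

If not (G contains no odd cycle), then not (graph G is bipartite).


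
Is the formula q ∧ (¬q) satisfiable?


Check all 2 assignments over {q}:
q | φ
-----
F | F
T | F
No assignment makes the formula true.

Unsatisfiable.


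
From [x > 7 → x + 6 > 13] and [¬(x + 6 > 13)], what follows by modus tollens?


Modus tollens: from (P → Q) and ¬Q, infer ¬P.
Q = 'x + 6 > 13' is denied; since P → Q, P must also fail.

Not (x > 7).


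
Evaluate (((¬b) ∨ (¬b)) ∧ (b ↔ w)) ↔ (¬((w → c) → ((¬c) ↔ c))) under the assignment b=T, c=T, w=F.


Substitute b=T, c=T, w=F:
… (earlier sub-steps elided)
¬b = F
(¬b) ∨ (¬b) = F ∨ F = F
b ↔ w = T ↔ F = F
((¬b) ∨ (¬b)) ∧ (b ↔ w) = F ∧ F = F
w → c = F → T = T
¬c = F
(¬c) ↔ c = F ↔ T = F
(w → c) → ((¬c) ↔ c) = T → F = F
¬((w → c) → ((¬c) ↔ c)) = T
(((¬b) ∨ (¬b)) ∧ (b ↔ w)) ↔ (¬((w → c) → ((¬c) ↔ c))) = F ↔ T = F

F


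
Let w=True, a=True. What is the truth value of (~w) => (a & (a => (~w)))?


Substitute w=True, a=True:
~w = False
~w = False
a => (~w) = True => False = False
a & (a => (~w)) = True & False = False
(~w) => (a & (a => (~w))) = False => False = True

True


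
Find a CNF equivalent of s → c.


Step 1: Rewrite s → c as ¬s ∨ c.

(¬s) ∨ c


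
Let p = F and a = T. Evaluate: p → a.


Implication is false only when antecedent is true and consequent is false.
Substitute: p=F, a=T.
F → T evaluates to T.

T


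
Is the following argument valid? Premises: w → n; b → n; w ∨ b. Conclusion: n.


This matches the form of proof by cases: the conclusion follows in every model of the premises.

Valid.


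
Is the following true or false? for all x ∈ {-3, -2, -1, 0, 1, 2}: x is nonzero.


Evaluate the predicate on each element: -3:T, -2:T, -1:T, 0:F, 1:T, 2:T.
Counterexample x = 0 fails the predicate.

F


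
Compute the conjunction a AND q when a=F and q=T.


Conjunction is true only when both operands are true.
Substitute: a=F, q=T.
F AND T evaluates to F.

F


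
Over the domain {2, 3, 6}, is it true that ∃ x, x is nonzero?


Evaluate the predicate on each element: 2:T, 3:T, 6:T.
Witness x = 2 satisfies the predicate.

T


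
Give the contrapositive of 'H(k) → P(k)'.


The contrapositive of (P → Q) is (¬Q → ¬P); it is logically equivalent to the original.
Here P = 'H(k)' and Q = 'P(k)'.

If not (P(k)), then not (H(k)).


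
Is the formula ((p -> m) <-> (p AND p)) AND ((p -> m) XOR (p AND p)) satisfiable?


Check all 4 assignments over {m, p}:
m | p | φ
---------
F | F | F
T | F | F
F | T | F
T | T | F
No assignment makes the formula true.

Unsatisfiable.


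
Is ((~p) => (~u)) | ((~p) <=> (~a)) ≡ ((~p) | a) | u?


Compare truth tables:
a | p | u | φ | ψ
-----------------
False | False | False | True | True
True | False | False | True | True
False | True | False | True | False
True | True | False | True | True
False | False | True | True | True
True | False | True | False | True
False | True | True | True | True
True | True | True | True | True
They differ at row 3 (a=False, p=True, u=False): φ=True but ψ=False.

No, they are not logically equivalent.


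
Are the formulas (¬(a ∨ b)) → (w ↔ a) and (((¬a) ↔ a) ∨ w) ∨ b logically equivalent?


Compare truth tables:
a | b | w | φ | ψ
-----------------
F | F | F | T | F
T | F | F | T | F
F | T | F | T | T
T | T | F | T | T
F | F | T | F | T
T | F | T | T | T
F | T | T | T | T
T | T | T | T | T
They differ at row 1 (a=F, b=F, w=F): φ=T but ψ=F.

No, they are not logically equivalent.


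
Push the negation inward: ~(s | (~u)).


De Morgan: the negation of a disjunction is the conjunction of the negations.
Distribute ~ across |, flipping it to &, and negate each literal.

(~s) & u


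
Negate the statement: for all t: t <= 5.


¬(for all x: φ) = there exists x: ¬φ, and ¬(there exists x: φ) = for all x: ¬φ.
Apply to the universal statement.

there exists t: NOT(t <= 5)


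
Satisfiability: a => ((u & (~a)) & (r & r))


Search for a satisfying assignment over {a, r, u}.
Try a=False, r=False, u=False: the formula evaluates to True.
A satisfying assignment exists.

Satisfiable.


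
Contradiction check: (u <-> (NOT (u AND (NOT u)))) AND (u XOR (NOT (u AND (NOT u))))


Truth table over {u}:
u | φ
-----
F | F
T | F
Every row is false.

Yes, it is a contradiction.


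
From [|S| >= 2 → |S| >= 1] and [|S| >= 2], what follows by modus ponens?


Modus ponens: from (P → Q) and P, infer Q.
P = '|S| >= 2' is asserted, and P → Q holds, so Q follows.

|S| >= 1.


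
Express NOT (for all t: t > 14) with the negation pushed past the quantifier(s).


¬(for all x: φ) = there exists x: ¬φ, and ¬(there exists x: φ) = for all x: ¬φ.
Apply to the universal statement.

there exists t: NOT(t > 14)


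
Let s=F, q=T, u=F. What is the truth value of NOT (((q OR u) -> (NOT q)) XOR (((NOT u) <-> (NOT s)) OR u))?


Substitute s=F, q=T, u=F:
q OR u = T OR F = T
NOT q = F
(q OR u) -> (NOT q) = T -> F = F
NOT u = T
NOT s = T
(NOT u) <-> (NOT s) = T <-> T = T
((NOT u) <-> (NOT s)) OR u = T OR F = T
((q OR u) -> (NOT q)) XOR (((NOT u) <-> (NOT s)) OR u) = F XOR T = T
NOT (((q OR u) -> (NOT q)) XOR (((NOT u) <-> (NOT s)) OR u)) = F

F


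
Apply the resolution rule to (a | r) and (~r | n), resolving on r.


The clauses contain complementary literals r and ~r.
Resolution eliminates this pair and disjoins the remaining literals (merging duplicates).

(a | n)


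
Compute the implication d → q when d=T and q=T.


Implication is false only when antecedent is true and consequent is false.
Substitute: d=T, q=T.
T → T evaluates to T.

T


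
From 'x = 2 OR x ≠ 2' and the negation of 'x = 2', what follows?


Disjunctive syllogism: from (P ∨ Q) and ¬P, infer Q.
One disjunct, 'x = 2', is ruled out; the other must hold.

x ≠ 2


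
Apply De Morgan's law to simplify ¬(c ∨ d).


De Morgan: the negation of a disjunction is the conjunction of the negations.
Distribute ¬ across ∨, flipping it to ∧, and negate each literal.

(¬c) ∧ (¬d)


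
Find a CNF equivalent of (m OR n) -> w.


Step 1: Rewrite as ¬(m ∨ n) ∨ w = (¬m ∧ ¬n) ∨ w.
Step 2: Distribute ∨ over ∧.

((NOT m) OR w) AND ((NOT n) OR w)


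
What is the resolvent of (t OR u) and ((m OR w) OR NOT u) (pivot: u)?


The clauses contain complementary literals u and NOTu.
Resolution eliminates this pair and disjoins the remaining literals (merging duplicates).

((t OR m) OR w)


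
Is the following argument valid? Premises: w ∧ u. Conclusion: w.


This matches the form of conjunction elimination: the conclusion follows in every model of the premises.

Valid.


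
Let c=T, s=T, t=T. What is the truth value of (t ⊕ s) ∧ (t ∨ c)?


Substitute c=T, s=T, t=T:
t ⊕ s = T ⊕ T = F
t ∨ c = T ∨ T = T
(t ⊕ s) ∧ (t ∨ c) = F ∧ T = F

F


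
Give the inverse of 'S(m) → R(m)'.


The inverse of (P → Q) is (¬P → ¬Q). It is equivalent to the converse, not to the original.
Here P = 'S(m)' and Q = 'R(m)'.

If not (S(m)), then not (R(m)).


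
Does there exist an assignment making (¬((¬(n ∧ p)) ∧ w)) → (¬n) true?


Search for a satisfying assignment over {n, p, w}.
Try n=F, p=F, w=F: the formula evaluates to T.
A satisfying assignment exists.

Satisfiable.


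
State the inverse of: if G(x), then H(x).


The inverse of (P → Q) is (¬P → ¬Q). It is equivalent to the converse, not to the original.
Here P = 'G(x)' and Q = 'H(x)'.

If not (G(x)), then not (H(x)).


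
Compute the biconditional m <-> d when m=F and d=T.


Biconditional is true when both operands have the same truth value.
Substitute: m=F, d=T.
F <-> T evaluates to F.

F


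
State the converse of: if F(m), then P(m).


The converse of (P → Q) is (Q → P). It is not in general equivalent to the original.
Here P = 'F(m)' and Q = 'P(m)'.

If P(m), then F(m).


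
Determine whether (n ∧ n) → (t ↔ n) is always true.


Build the truth table over {n, t}:
n | t | φ
---------
F | F | T
T | F | F
F | T | T
T | T | T
Counterexample at row 2: with n=T, t=F, the formula is F.

No, it is not a tautology.


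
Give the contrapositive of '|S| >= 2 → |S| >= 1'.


The contrapositive of (P → Q) is (¬Q → ¬P); it is logically equivalent to the original.
Here P = '|S| >= 2' and Q = '|S| >= 1'.

If not (|S| >= 1), then not (|S| >= 2).


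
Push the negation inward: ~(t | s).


De Morgan: the negation of a disjunction is the conjunction of the negations.
Distribute ~ across |, flipping it to &, and negate each literal.

(~t) & (~s)


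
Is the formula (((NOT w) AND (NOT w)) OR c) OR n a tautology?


Build the truth table over {c, n, w}:
c | n | w | φ
-------------
F | F | F | T
T | F | F | T
F | T | F | T
T | T | F | T
F | F | T | F
T | F | T | T
F | T | T | T
T | T | T | T
Counterexample at row 5: with c=F, n=F, w=T, the formula is F.

No, it is not a tautology.


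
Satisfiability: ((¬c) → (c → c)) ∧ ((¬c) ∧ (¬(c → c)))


Check all 2 assignments over {c}:
c | φ
-----
F | F
T | F
No assignment makes the formula true.

Unsatisfiable.
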